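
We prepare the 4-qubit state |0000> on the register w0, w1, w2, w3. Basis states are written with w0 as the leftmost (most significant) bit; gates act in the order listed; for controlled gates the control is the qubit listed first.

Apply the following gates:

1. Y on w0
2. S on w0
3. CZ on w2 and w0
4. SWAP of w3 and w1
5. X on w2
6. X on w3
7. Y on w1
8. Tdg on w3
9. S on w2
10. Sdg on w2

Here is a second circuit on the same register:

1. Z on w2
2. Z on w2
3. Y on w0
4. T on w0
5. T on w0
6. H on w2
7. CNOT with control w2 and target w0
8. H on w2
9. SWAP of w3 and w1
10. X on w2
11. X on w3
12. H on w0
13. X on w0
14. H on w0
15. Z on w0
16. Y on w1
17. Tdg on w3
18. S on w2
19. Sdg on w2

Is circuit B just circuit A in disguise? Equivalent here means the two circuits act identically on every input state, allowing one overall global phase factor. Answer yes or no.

No, they are not equivalent — no single phase factor reconciles the two unitaries.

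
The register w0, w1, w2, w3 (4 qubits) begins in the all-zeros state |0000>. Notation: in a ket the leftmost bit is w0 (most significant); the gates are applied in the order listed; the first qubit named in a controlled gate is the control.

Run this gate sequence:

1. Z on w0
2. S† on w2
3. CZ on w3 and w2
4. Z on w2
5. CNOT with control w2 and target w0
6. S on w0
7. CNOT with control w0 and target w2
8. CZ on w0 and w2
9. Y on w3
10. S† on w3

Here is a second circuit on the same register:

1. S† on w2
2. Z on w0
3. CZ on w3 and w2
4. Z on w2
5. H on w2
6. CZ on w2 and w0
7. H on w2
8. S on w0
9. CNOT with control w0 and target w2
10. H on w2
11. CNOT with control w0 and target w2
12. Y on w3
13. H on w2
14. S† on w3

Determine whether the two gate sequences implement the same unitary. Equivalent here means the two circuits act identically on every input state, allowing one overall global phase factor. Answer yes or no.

No, they are not equivalent — no single phase factor reconciles the two unitaries.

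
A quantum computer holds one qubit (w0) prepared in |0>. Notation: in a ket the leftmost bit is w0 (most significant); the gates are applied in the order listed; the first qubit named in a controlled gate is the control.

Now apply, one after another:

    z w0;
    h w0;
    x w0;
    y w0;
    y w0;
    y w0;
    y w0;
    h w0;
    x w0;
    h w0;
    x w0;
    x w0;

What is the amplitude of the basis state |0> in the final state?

|0> carries amplitude sqrt(2)/2 in the final state.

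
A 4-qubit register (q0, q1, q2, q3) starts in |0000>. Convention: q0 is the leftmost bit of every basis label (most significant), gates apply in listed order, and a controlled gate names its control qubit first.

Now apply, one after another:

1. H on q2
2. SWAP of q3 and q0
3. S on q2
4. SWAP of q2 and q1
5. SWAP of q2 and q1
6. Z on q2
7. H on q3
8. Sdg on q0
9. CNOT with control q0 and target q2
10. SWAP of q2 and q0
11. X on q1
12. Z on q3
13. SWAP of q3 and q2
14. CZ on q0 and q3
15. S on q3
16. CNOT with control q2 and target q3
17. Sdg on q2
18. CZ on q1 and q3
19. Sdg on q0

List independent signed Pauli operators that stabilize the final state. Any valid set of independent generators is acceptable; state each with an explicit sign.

The stabilizer group can be generated by -XIII, -IIXY, -IZII, +IIZZ, among other valid generating sets.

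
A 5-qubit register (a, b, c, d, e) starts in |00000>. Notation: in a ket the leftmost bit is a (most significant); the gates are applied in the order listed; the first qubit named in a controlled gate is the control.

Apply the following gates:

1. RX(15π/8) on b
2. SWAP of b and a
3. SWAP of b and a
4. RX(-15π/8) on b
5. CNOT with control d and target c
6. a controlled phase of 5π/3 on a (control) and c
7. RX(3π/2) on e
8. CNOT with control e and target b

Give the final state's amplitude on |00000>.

The amplitude on |00000> is -sqrt(2)/2. Key observation: steps 1-4 multiply out to the identity, so the circuit reduces to the remaining gates.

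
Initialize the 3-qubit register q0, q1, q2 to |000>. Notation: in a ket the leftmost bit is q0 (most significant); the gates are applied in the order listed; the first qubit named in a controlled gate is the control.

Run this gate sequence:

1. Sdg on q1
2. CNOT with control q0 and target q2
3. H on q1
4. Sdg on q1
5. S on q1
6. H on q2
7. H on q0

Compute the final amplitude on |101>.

|101> carries amplitude sqrt(2)/4 in the final state.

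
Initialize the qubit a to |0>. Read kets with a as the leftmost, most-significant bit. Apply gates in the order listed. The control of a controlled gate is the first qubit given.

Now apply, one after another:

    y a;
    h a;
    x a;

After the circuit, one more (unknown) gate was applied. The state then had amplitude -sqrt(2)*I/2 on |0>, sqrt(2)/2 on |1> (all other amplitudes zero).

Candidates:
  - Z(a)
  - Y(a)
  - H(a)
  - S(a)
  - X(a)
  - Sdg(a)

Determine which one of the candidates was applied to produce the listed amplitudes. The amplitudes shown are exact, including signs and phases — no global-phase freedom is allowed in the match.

It was Sdg(a) that produced the state shown.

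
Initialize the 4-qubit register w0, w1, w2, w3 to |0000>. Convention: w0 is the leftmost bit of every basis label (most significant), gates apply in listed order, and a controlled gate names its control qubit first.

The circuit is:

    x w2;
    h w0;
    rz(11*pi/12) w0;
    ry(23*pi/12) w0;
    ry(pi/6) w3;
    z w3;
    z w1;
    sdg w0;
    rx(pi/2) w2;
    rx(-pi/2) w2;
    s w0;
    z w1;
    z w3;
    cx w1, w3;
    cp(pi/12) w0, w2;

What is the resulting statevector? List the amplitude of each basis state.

The resulting statevector has amplitude -sqrt(3)*sqrt(sqrt(2)/4 + 1/2)*exp(11*I*pi/24)/8 - sqrt(sqrt(2)/4 + 1/2)*exp(11*I*pi/24)/8 - sqrt(1/2 - sqrt(2)/4)*exp(-11*I*pi/24)/8 - sqrt(3)*sqrt(1/2 - sqrt(2)/4)*exp(-11*I*pi/24)/8 + sqrt(3)*sqrt(1/2 - sqrt(2)/4)*exp(11*I*pi/24)/8 + 3*sqrt(1/2 - sqrt(2)/4)*exp(11*I*pi/24)/8 - sqrt(3)*sqrt(sqrt(2)/4 + 1/2)*exp(-11*I*pi/24)/8 - 3*sqrt(sqrt(2)/4 + 1/2)*exp(-11*I*pi/24)/8 on |0010>, -sqrt(3)*sqrt(sqrt(2)/4 + 1/2)*exp(11*I*pi/24)/8 + sqrt(3)*sqrt(sqrt(2)/4 + 1/2)*exp(-11*I*pi/24)/8 - sqrt(3)*sqrt(1/2 - sqrt(2)/4)*exp(11*I*pi/24)/8 + sqrt(1/2 - sqrt(2)/4)*exp(-11*I*pi/24)/8 - sqrt(3)*sqrt(1/2 - sqrt(2)/4)*exp(-11*I*pi/24)/8 + sqrt(sqrt(2)/4 + 1/2)*exp(11*I*pi/24)/8 + 3*sqrt(1/2 - sqrt(2)/4)*exp(11*I*pi/24)/8 - 3*sqrt(sqrt(2)/4 + 1/2)*exp(-11*I*pi/24)/8 on |0011>, -3*sqrt(sqrt(2)/4 + 1/2)*exp(13*I*pi/24)/8 - sqrt(3)*sqrt(sqrt(2)/4 + 1/2)*exp(13*I*pi/24)/8 + sqrt(3)*sqrt(sqrt(2)/4 + 1/2)*exp(-3*I*pi/8)/8 + sqrt(sqrt(2)/4 + 1/2)*exp(-3*I*pi/8)/8 - sqrt(3)*sqrt(1/2 - sqrt(2)/4)*exp(13*I*pi/24)/8 - sqrt(1/2 - sqrt(2)/4)*exp(13*I*pi/24)/8 - sqrt(3)*sqrt(1/2 - sqrt(2)/4)*exp(-3*I*pi/8)/8 - 3*sqrt(1/2 - sqrt(2)/4)*exp(-3*I*pi/8)/8 on |1010>, -3*sqrt(sqrt(2)/4 + 1/2)*exp(13*I*pi/24)/8 + sqrt(3)*sqrt(sqrt(2)/4 + 1/2)*exp(-3*I*pi/8)/8 - sqrt(3)*sqrt(1/2 - sqrt(2)/4)*exp(13*I*pi/24)/8 + sqrt(3)*sqrt(1/2 - sqrt(2)/4)*exp(-3*I*pi/8)/8 + sqrt(1/2 - sqrt(2)/4)*exp(13*I*pi/24)/8 - sqrt(sqrt(2)/4 + 1/2)*exp(-3*I*pi/8)/8 - 3*sqrt(1/2 - sqrt(2)/4)*exp(-3*I*pi/8)/8 + sqrt(3)*sqrt(sqrt(2)/4 + 1/2)*exp(13*I*pi/24)/8 on |1011>, and 0 on every other basis state.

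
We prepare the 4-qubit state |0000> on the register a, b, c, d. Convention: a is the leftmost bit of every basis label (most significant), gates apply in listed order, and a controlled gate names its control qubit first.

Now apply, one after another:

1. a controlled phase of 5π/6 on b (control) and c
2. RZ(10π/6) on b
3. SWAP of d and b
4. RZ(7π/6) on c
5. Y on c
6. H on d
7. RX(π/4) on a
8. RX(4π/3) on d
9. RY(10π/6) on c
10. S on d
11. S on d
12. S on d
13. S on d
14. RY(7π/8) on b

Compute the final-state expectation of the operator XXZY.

In the final state, XXZY has expectation 0. Key observation: gates 10-13 undo each other exactly, leaving only the rest of the circuit to track.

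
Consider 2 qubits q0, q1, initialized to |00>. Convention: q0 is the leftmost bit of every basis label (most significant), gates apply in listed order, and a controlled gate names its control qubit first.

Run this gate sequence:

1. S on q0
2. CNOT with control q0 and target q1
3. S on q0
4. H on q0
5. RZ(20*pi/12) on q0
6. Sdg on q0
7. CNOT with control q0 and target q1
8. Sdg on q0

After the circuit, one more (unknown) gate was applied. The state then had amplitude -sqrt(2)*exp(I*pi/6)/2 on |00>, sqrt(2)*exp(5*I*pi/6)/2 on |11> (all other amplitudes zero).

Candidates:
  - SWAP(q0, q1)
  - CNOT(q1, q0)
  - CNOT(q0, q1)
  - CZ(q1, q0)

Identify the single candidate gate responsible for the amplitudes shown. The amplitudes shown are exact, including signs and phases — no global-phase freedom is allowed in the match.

The unique candidate consistent with the amplitudes is CZ(q1, q0).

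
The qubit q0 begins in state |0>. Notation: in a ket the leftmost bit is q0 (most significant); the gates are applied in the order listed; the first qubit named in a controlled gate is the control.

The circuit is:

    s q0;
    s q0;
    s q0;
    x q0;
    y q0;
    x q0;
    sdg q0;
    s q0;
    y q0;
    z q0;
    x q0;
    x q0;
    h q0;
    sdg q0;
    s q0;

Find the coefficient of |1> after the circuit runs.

|1> carries amplitude -sqrt(2)/2 in the final state.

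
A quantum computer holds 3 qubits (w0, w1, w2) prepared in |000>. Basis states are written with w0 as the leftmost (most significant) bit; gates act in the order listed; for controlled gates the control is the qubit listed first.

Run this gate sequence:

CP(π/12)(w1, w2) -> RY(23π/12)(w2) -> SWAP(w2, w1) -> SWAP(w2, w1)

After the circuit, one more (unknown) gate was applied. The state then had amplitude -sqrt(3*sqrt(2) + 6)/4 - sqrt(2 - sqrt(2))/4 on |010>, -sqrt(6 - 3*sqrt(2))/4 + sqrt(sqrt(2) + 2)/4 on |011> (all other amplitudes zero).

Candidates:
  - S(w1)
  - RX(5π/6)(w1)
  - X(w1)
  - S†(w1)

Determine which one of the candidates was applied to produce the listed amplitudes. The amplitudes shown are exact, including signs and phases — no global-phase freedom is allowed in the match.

The applied gate was X(w1). Key observation: the block from step 3 through step 4 cancels to the identity and can be dropped.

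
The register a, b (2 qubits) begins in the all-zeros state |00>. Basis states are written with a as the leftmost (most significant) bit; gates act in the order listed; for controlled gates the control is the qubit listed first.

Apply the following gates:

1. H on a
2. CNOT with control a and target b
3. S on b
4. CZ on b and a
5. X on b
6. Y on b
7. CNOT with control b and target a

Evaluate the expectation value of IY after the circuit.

The observable IY averages to 1.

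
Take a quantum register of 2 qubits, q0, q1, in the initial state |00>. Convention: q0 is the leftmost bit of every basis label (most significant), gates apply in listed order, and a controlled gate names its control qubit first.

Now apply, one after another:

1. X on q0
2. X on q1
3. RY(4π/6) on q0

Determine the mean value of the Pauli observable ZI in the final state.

The observable ZI averages to 1/2.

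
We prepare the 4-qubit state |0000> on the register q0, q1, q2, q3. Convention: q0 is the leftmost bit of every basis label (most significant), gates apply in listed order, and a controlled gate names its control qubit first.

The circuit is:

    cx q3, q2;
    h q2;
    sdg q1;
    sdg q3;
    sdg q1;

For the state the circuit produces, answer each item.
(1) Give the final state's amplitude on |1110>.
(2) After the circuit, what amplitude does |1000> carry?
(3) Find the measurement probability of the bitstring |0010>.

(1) The amplitude on |1110> is 0.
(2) The final state's coefficient on |1000> equals 0.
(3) The probability of measuring |0010> is 1/2.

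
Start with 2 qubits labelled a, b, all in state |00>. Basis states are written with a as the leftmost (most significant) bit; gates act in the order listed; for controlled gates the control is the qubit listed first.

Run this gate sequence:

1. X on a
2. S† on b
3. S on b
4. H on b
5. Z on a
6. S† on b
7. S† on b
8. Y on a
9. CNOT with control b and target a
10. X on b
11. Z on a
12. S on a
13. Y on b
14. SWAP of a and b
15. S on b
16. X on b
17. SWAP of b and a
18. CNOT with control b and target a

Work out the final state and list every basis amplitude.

The final amplitudes are 0 on |00>, 0 on |01>, sqrt(2)/2 on |10>, sqrt(2)/2 on |11>.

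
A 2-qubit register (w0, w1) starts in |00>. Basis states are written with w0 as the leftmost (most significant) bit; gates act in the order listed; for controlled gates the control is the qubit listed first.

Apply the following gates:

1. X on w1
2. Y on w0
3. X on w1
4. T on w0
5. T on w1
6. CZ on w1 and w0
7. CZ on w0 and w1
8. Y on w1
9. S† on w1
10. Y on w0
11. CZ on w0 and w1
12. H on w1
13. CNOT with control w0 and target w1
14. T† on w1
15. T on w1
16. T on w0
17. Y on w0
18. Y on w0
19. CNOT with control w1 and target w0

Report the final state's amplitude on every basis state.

After the circuit, the state carries amplitude sqrt(2)*exp(I*pi/4)/2 on |00>, 0 on |01>, 0 on |10>, -sqrt(2)*exp(I*pi/4)/2 on |11>.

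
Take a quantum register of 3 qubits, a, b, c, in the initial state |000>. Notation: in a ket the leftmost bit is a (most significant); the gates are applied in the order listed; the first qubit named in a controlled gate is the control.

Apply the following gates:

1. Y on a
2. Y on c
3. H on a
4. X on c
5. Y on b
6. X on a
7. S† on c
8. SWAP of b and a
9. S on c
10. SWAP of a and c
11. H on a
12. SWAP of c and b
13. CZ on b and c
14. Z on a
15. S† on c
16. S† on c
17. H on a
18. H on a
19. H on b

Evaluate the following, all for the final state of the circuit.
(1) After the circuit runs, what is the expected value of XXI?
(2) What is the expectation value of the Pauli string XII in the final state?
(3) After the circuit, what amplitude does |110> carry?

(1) The observable XXI averages to 1.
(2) The observable XII averages to -1.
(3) The final state's coefficient on |110> equals sqrt(2)*I/4.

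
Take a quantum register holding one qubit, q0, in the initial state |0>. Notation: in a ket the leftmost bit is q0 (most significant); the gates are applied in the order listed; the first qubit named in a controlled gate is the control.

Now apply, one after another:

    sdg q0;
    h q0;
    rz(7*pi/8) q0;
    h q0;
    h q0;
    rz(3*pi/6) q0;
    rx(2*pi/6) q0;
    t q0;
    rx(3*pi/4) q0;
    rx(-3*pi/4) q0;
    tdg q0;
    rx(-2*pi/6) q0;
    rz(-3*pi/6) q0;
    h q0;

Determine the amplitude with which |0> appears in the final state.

The amplitude on |0> is cos(7*pi/16). Key observation: steps 6-13 multiply out to the identity, so the circuit reduces to the remaining gates.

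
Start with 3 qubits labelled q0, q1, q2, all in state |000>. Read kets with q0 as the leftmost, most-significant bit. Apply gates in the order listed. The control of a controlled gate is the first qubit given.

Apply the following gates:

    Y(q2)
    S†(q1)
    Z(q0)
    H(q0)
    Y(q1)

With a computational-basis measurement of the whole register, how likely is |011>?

The probability of measuring |011> is 1/2.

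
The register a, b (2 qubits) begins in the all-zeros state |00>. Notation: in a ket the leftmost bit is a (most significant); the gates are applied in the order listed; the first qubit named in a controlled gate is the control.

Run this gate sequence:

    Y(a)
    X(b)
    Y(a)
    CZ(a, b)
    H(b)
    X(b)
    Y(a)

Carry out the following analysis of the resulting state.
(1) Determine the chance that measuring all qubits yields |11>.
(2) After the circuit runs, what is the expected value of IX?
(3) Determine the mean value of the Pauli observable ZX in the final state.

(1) A full measurement returns |11> with probability 1/2.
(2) The expectation value of IX is -1.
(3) In the final state, ZX has expectation 1.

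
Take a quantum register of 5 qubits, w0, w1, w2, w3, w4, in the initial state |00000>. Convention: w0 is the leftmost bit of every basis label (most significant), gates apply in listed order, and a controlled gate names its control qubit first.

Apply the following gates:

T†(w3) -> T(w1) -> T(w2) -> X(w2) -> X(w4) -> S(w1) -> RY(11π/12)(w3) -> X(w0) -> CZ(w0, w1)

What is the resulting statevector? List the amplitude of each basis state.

After the circuit, the state carries amplitude -sqrt(6 - 3*sqrt(2))/4 + sqrt(sqrt(2) + 2)/4 on |10101>, sqrt(2 - sqrt(2))/4 + sqrt(3*sqrt(2) + 6)/4 on |10111>, and 0 on every other basis state.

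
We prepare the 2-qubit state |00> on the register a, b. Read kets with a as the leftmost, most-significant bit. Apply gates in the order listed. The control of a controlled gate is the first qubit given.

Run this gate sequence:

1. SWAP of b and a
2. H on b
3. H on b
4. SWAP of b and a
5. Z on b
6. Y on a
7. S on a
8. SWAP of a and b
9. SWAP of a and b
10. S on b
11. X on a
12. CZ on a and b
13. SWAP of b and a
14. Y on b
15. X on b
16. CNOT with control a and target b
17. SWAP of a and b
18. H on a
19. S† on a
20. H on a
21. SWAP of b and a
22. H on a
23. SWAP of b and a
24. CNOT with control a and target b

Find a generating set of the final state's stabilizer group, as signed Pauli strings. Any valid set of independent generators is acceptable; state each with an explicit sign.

The stabilizer group can be generated by +YI, +IX, among other valid generating sets.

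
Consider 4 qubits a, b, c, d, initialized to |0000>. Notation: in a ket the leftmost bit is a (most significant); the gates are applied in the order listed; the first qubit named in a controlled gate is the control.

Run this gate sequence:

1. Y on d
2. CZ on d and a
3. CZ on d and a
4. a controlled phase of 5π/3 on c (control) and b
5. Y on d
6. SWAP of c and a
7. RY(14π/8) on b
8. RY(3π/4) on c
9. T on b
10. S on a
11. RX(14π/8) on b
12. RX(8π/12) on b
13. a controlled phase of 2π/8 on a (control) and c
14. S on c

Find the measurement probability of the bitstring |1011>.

A full measurement returns |1011> with probability 0. Key observation: steps 2-3 multiply out to the identity, so the circuit reduces to the remaining gates.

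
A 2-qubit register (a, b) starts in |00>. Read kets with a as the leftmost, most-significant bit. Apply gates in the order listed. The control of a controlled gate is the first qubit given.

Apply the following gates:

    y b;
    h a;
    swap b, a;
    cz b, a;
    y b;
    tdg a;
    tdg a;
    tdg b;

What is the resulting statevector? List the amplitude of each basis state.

The final amplitudes are 0 on |00>, 0 on |01>, sqrt(2)*I/2 on |10>, sqrt(2)*exp(I*pi/4)/2 on |11>.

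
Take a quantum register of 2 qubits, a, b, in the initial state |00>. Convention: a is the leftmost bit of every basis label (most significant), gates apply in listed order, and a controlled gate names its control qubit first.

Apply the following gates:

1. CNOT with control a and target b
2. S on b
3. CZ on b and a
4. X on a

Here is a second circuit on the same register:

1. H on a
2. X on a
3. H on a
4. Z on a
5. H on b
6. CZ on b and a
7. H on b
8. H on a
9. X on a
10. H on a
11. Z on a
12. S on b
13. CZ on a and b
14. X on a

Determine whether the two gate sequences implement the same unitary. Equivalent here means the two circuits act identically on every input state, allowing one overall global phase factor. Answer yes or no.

Yes — the two circuits implement the same unitary up to a global phase.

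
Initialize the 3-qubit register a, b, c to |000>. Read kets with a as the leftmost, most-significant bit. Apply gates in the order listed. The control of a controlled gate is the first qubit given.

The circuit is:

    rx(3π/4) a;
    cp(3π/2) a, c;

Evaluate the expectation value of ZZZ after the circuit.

The observable ZZZ averages to -sqrt(2)/2.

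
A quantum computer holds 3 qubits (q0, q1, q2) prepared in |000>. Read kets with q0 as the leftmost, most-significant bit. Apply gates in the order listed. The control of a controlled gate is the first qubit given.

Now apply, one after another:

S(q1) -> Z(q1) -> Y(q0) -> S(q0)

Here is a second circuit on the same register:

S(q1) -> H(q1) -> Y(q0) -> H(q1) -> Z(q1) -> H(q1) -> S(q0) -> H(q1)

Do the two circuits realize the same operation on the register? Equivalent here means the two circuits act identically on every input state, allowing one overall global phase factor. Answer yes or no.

Yes: on every input state the two circuits agree up to one overall phase factor.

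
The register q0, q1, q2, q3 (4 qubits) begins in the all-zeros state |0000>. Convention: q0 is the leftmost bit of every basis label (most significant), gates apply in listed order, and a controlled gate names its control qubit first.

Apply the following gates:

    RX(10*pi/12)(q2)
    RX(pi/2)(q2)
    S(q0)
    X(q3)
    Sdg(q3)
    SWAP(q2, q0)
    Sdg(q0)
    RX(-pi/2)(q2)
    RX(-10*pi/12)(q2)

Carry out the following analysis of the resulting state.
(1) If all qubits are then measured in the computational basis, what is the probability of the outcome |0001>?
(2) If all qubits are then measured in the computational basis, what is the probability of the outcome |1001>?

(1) Outcome |0001> occurs with probability 1/16.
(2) A full measurement returns |1001> with probability 3/16.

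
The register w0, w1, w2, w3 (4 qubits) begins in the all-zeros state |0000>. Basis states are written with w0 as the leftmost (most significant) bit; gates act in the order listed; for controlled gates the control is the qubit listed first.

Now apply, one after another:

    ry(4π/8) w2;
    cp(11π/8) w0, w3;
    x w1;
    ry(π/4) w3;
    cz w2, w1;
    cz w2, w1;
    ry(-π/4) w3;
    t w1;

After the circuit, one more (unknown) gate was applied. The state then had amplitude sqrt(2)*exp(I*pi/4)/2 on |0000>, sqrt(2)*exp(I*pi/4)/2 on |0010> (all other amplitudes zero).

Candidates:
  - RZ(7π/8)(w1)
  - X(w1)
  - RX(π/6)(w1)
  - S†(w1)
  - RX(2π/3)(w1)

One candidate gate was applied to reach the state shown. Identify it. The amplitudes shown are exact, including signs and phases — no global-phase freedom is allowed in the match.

The applied gate was X(w1). Key observation: gates 4-7 undo each other exactly, leaving only the rest of the circuit to track.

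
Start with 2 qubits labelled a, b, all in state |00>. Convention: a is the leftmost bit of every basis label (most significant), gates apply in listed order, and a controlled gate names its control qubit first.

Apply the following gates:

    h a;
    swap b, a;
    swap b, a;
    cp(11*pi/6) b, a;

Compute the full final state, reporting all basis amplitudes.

After the circuit, the state carries amplitude sqrt(2)/2 on |00>, 0 on |01>, sqrt(2)/2 on |10>, 0 on |11>. Key observation: the block from step 2 through step 3 cancels to the identity and can be dropped.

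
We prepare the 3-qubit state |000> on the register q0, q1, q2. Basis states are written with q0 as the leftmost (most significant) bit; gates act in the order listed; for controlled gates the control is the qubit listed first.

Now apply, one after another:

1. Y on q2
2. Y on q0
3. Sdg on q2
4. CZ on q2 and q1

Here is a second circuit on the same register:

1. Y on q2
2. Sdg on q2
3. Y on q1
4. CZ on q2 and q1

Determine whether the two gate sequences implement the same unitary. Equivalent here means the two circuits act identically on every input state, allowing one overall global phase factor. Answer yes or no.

No: there is an input state on which the two circuits produce genuinely different outputs (not merely differing by a phase).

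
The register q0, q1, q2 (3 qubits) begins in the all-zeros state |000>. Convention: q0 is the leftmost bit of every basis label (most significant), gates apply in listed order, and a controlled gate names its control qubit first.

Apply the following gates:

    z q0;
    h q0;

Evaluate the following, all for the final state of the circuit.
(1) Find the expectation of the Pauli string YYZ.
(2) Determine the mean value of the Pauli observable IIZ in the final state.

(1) The observable YYZ averages to 0.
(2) The expectation value of IIZ is 1.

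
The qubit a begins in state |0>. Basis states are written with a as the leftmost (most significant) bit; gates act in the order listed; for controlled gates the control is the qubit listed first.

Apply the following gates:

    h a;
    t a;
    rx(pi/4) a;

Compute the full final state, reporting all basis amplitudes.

The final amplitudes are sqrt(2)*(sqrt(sqrt(2) + 2) - sqrt(2 - sqrt(2))*exp(3*I*pi/4))/4 on |0>, -sqrt(2)*I*sqrt(2 - sqrt(2))/4 + sqrt(2)*sqrt(sqrt(2) + 2)*exp(I*pi/4)/4 on |1>.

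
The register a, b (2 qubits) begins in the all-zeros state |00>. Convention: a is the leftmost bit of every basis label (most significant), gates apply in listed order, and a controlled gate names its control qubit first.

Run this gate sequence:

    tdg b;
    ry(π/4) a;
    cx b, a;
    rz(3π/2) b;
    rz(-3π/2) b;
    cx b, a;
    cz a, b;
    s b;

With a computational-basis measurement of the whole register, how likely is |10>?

The probability of measuring |10> is 1/2 - sqrt(2)/4.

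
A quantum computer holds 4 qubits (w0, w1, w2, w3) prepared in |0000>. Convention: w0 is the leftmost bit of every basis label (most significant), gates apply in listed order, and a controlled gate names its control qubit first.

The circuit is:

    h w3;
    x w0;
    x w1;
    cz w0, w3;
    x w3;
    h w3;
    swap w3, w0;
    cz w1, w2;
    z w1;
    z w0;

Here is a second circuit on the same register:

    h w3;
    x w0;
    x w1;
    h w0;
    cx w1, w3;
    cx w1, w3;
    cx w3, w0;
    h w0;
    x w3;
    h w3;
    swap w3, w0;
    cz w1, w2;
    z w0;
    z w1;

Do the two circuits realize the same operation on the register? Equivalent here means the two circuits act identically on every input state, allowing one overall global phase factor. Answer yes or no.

Yes — the two circuits implement the same unitary up to a global phase.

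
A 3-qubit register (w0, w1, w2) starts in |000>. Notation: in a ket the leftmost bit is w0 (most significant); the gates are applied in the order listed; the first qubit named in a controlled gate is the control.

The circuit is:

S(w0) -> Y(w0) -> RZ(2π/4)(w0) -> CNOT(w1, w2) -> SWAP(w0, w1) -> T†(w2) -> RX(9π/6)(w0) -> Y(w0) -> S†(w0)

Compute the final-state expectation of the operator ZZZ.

The expectation value of ZZZ is 0.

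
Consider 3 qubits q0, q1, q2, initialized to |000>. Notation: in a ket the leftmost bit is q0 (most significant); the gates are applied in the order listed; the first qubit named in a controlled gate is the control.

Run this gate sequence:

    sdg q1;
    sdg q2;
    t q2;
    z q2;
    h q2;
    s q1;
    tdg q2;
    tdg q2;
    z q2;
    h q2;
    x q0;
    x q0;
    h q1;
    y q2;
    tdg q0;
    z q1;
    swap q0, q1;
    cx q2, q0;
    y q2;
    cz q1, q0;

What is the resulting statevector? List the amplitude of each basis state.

The final amplitudes are sqrt(2)*(-1 - I)/4 on |000>, sqrt(2)*(1 - I)/4 on |001>, 0 on |010>, 0 on |011>, sqrt(2)*(1 + I)/4 on |100>, sqrt(2)*(-1 + I)/4 on |101>, 0 on |110>, 0 on |111>.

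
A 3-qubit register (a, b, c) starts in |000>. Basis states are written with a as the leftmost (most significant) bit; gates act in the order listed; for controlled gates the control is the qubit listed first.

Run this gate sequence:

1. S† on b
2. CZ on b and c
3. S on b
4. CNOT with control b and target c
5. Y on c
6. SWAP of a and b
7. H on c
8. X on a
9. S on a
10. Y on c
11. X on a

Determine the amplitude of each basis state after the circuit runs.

The resulting statevector has amplitude -sqrt(2)*I/2 on |000>, -sqrt(2)*I/2 on |001>, and 0 on every other basis state.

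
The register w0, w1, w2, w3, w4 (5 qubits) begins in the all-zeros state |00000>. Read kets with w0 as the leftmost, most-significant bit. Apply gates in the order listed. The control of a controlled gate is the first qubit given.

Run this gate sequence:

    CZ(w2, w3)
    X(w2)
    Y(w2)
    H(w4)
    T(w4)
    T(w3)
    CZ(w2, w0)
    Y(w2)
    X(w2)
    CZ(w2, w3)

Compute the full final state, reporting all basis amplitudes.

After the circuit, the state carries amplitude sqrt(2)/2 on |00000>, sqrt(2)*exp(I*pi/4)/2 on |00001>, and 0 on every other basis state.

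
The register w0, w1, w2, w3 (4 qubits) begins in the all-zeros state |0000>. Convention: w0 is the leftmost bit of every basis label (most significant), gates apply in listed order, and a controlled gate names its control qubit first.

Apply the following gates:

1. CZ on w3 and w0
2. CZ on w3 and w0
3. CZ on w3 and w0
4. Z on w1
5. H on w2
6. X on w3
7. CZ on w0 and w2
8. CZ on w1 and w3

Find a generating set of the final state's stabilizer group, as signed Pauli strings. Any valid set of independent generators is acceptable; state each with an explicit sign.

The stabilizer group can be generated by +IIXI, +ZIII, +IZII, -IIIZ, among other valid generating sets. Key observation: steps 2-3 multiply out to the identity, so the circuit reduces to the remaining gates.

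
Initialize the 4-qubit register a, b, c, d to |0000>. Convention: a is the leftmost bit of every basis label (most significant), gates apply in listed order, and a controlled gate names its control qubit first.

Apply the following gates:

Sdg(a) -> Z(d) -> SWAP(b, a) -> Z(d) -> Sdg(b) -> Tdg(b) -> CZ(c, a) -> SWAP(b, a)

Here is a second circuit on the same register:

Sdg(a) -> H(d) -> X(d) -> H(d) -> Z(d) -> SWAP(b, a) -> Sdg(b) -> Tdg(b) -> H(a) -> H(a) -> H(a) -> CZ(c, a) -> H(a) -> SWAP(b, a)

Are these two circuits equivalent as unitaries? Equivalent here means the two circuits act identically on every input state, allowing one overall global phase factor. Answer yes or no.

No, they are not equivalent — no single phase factor reconciles the two unitaries.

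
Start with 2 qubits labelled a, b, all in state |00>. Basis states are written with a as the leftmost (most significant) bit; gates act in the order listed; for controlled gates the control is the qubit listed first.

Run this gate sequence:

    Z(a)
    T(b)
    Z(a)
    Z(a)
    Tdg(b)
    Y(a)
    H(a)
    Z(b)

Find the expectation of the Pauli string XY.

The expectation value of XY is 0. Key observation: steps 2-5 multiply out to the identity, so the circuit reduces to the remaining gates.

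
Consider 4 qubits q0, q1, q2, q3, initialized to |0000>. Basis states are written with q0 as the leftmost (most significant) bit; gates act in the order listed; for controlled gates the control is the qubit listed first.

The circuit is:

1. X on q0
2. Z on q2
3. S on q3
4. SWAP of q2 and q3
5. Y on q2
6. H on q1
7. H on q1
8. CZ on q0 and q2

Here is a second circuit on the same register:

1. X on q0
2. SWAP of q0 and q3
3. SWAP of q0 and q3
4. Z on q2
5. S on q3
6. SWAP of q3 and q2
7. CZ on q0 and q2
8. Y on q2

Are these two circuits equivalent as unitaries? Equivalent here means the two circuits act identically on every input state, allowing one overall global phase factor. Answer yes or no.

No — the two circuits implement different unitaries, even allowing a global phase.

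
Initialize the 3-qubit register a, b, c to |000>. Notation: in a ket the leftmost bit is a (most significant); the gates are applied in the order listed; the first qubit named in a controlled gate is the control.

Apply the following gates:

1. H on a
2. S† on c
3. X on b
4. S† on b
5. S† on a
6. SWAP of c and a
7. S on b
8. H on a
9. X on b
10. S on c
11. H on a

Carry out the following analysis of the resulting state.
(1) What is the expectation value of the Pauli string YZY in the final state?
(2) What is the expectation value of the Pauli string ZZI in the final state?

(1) In the final state, YZY has expectation 0.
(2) The observable ZZI averages to 1.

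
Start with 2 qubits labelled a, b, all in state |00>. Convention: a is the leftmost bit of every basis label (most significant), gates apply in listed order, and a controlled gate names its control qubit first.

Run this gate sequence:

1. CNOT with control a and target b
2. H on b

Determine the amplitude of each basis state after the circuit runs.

The final amplitudes are sqrt(2)/2 on |00>, sqrt(2)/2 on |01>, 0 on |10>, 0 on |11>.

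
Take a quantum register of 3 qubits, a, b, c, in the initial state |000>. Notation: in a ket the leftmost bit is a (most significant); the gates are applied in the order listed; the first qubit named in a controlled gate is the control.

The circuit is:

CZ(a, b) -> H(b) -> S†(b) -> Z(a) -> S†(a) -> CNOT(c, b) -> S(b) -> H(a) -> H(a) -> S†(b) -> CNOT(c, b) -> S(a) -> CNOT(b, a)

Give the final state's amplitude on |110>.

|110> carries amplitude -sqrt(2)*I/2 in the final state. Key observation: gates 5-12 undo each other exactly, leaving only the rest of the circuit to track.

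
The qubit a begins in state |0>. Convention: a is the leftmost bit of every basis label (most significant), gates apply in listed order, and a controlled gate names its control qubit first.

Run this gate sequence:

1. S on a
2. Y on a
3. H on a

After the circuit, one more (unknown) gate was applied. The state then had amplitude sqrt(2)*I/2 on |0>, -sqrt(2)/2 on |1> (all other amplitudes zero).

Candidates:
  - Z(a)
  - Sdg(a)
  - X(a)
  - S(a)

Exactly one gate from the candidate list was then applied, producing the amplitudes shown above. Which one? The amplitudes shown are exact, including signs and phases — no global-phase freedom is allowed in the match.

The unique candidate consistent with the amplitudes is Sdg(a).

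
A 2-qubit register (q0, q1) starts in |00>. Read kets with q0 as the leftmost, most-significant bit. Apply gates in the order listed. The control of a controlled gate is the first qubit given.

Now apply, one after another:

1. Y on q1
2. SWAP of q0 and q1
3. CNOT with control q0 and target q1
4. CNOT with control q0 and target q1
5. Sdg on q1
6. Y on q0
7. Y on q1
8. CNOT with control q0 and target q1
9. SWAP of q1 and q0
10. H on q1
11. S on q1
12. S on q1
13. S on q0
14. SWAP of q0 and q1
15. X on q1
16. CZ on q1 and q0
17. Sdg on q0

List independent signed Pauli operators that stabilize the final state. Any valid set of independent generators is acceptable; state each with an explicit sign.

One valid set of independent stabilizer generators is +YI, +IZ (any independent generating set of the same group is equally correct). Key observation: the block from step 3 through step 4 cancels to the identity and can be dropped.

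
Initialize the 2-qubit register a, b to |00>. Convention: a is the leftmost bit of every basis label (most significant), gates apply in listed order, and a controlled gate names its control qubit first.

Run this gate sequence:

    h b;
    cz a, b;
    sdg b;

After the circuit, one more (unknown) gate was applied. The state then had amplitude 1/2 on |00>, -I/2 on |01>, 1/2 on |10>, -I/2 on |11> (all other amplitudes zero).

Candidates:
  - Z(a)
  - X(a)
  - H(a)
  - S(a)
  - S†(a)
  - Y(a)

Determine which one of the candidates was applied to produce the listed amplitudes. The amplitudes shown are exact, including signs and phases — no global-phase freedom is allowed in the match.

It was H(a) that produced the state shown.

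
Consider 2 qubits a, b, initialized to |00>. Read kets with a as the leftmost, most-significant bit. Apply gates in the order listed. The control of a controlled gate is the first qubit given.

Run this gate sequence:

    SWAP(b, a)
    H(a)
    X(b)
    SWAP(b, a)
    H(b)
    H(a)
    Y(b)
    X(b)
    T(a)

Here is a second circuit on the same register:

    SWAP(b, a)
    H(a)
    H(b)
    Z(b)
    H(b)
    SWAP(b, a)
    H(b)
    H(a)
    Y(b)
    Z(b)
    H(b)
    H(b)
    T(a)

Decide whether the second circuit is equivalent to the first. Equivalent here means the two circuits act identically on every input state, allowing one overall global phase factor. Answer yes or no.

No — the two circuits implement different unitaries, even allowing a global phase.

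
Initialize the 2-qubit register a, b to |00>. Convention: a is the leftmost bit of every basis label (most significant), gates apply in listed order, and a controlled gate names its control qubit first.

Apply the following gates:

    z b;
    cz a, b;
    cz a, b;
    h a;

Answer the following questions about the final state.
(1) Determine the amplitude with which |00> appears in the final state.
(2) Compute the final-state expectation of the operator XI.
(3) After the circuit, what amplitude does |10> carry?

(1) The amplitude on |00> is sqrt(2)/2. Key observation: the block from step 2 through step 3 cancels to the identity and can be dropped.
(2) In the final state, XI has expectation 1.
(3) The amplitude on |10> is sqrt(2)/2.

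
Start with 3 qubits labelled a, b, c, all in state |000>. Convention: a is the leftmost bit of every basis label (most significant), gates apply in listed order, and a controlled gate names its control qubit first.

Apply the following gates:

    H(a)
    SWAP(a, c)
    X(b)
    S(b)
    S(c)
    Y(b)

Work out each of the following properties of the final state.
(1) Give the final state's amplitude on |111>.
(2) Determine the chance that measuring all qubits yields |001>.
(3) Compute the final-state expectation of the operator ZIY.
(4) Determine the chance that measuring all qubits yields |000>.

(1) The amplitude on |111> is 0.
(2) The probability of measuring |001> is 1/2.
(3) The expectation value of ZIY is 1.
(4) Outcome |000> occurs with probability 1/2.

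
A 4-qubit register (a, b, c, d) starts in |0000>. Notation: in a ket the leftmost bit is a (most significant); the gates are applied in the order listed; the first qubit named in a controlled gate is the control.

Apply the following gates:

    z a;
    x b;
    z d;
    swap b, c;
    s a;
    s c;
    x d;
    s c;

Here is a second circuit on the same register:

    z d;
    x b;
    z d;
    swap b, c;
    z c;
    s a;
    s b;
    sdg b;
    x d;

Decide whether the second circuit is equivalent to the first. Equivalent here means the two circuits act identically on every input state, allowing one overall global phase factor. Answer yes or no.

No: there is an input state on which the two circuits produce genuinely different outputs (not merely differing by a phase).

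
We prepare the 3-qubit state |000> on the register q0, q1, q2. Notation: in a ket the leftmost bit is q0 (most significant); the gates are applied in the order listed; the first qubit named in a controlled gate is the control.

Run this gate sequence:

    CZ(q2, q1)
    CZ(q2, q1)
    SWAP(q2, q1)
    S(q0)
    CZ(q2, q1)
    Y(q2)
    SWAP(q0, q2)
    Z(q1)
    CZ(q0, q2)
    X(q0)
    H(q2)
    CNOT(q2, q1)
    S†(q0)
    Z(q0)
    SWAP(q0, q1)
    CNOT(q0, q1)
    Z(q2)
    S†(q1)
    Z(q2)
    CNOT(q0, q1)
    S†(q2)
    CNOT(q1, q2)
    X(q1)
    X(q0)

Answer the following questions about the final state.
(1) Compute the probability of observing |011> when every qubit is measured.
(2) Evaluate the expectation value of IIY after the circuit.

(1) A full measurement returns |011> with probability 1/2.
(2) In the final state, IIY has expectation 0.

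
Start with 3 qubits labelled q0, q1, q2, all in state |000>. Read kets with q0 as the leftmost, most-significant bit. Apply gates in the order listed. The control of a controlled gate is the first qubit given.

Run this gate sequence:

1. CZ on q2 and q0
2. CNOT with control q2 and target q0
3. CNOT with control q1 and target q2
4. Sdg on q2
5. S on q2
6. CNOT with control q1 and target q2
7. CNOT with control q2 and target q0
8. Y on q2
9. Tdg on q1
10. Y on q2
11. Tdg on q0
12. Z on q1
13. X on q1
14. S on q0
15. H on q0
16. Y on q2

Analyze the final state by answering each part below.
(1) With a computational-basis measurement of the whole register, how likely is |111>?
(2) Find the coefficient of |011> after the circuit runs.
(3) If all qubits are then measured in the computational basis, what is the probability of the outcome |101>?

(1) A full measurement returns |111> with probability 1/2. Key observation: the block from step 2 through step 7 cancels to the identity and can be dropped.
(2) The final state's coefficient on |011> equals sqrt(2)*I/2.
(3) A full measurement returns |101> with probability 0.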